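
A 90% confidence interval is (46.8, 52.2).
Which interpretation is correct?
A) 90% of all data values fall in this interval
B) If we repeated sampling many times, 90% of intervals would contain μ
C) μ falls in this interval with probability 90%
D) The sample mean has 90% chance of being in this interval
B

A) Wrong — a CI is about the parameter μ, not individual data values.
B) Correct — this is the frequentist long-run coverage interpretation.
C) Wrong — μ is fixed; the randomness lives in the interval, not in μ.
D) Wrong — x̄ is observed and sits in the interval by construction.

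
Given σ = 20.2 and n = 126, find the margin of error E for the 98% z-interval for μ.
Margin of error = 4.19

Margin of error = z* · σ/√n
= 2.326 · 20.2/√126
= 2.326 · 20.2/11.2250
= 4.19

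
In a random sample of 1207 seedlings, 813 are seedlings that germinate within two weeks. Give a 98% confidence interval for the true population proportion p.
(0.642, 0.705)

Proportion CI:
p̂ = 813/1207 = 0.67357
SE = √(p̂(1-p̂)/n) = √(0.67357 · 0.32643 / 1207) = 0.01350

z* = 2.326
Margin = z* · SE = 2.326 · 0.01350 = 0.0314

CI: 0.67357 ± 0.0314 = (0.642, 0.705)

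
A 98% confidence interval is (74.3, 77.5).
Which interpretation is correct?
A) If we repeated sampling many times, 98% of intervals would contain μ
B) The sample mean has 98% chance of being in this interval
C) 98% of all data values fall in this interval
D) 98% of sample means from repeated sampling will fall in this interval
A

A) Correct — this is the frequentist long-run coverage interpretation.
B) Wrong — x̄ is observed and sits in the interval by construction.
C) Wrong — a CI is about the parameter μ, not individual data values.
D) Wrong — coverage applies to intervals containing μ, not to future x̄ values.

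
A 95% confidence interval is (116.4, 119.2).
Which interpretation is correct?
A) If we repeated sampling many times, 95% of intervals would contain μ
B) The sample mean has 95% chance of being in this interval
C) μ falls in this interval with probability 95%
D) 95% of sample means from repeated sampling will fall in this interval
A

A) Correct — this is the frequentist long-run coverage interpretation.
B) Wrong — x̄ is observed and sits in the interval by construction.
C) Wrong — μ is fixed; the randomness lives in the interval, not in μ.
D) Wrong — coverage applies to intervals containing μ, not to future x̄ values.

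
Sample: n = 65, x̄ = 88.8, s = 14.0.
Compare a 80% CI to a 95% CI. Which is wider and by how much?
95% CI is wider by 2.44

df = 64
80% CI: t* = 1.295, (86.55, 91.05), width = 2 · t* · s/√n = 4.50
95% CI: t* = 1.998, (85.33, 92.27), width = 2 · t* · s/√n = 6.94

The 95% CI is wider by 6.94 - 4.50 = 2.44.
Higher confidence requires a wider interval.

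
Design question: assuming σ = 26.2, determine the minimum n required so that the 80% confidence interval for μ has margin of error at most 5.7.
n ≥ 35

For margin E ≤ 5.7:
n ≥ (z* · σ / E)²
n ≥ (1.282 · 26.2 / 5.7)²
n ≥ 34.72

Minimum n = 35 (rounding up)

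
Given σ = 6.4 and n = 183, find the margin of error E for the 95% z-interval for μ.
Margin of error = 0.93

Margin of error = z* · σ/√n
= 1.960 · 6.4/√183
= 1.960 · 6.4/13.5277
= 0.93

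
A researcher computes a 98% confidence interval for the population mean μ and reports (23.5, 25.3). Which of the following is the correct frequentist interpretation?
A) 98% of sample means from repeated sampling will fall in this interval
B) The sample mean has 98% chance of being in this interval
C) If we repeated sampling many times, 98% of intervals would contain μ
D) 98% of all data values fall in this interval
C

A) Wrong — coverage applies to intervals containing μ, not to future x̄ values.
B) Wrong — x̄ is observed and sits in the interval by construction.
C) Correct — this is the frequentist long-run coverage interpretation.
D) Wrong — a CI is about the parameter μ, not individual data values.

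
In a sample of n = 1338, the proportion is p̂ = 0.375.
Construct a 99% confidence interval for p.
(0.341, 0.409)

Proportion CI:
SE = √(p̂(1-p̂)/n) = √(0.375 · 0.625 / 1338) = 0.01324

z* = 2.576
Margin = z* · SE = 2.576 · 0.01324 = 0.0341

CI: 0.375 ± 0.0341 = (0.341, 0.409)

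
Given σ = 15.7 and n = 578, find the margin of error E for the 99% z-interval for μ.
Margin of error = 1.68

Margin of error = z* · σ/√n
= 2.576 · 15.7/√578
= 2.576 · 15.7/24.0416
= 1.68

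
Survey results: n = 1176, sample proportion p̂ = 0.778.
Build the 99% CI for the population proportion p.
(0.747, 0.809)

Proportion CI:
SE = √(p̂(1-p̂)/n) = √(0.778 · 0.222 / 1176) = 0.01212

z* = 2.576
Margin = z* · SE = 2.576 · 0.01212 = 0.0312

CI: 0.778 ± 0.0312 = (0.747, 0.809)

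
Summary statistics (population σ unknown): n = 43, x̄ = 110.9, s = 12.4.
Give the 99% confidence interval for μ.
(105.80, 116.00)

t-interval (σ unknown):
df = n - 1 = 42
t* = 2.698 for 99% confidence

Margin of error = t* · s/√n = 2.698 · 12.4/√43 = 5.10

CI: (105.80, 116.00)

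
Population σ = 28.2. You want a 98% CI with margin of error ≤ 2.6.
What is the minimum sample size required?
n ≥ 637

For margin E ≤ 2.6:
n ≥ (z* · σ / E)²
n ≥ (2.326 · 28.2 / 2.6)²
n ≥ 636.46

Minimum n = 637 (rounding up)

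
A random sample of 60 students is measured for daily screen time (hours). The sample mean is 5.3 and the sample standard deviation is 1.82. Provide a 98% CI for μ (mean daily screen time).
(4.74, 5.86)

t-interval (σ unknown):
df = n - 1 = 59
t* = 2.391 for 98% confidence

Margin of error = t* · s/√n = 2.391 · 1.82/√60 = 0.56

CI: (4.74, 5.86)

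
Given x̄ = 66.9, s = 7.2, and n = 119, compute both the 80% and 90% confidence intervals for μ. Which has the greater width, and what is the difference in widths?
90% CI is wider by 0.49

df = 118
80% CI: t* = 1.289, (66.05, 67.75), width = 2 · t* · s/√n = 1.70
90% CI: t* = 1.658, (65.81, 67.99), width = 2 · t* · s/√n = 2.19

The 90% CI is wider by 2.19 - 1.70 = 0.49.
Higher confidence requires a wider interval.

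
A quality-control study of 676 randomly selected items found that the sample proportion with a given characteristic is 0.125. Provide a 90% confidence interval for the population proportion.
(0.104, 0.146)

Proportion CI:
SE = √(p̂(1-p̂)/n) = √(0.125 · 0.875 / 676) = 0.01272

z* = 1.645
Margin = z* · SE = 1.645 · 0.01272 = 0.0209

CI: 0.125 ± 0.0209 = (0.104, 0.146)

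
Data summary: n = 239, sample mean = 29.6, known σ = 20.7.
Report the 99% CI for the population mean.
(26.15, 33.05)

z-interval (σ known):
z* = 2.576 for 99% confidence

Margin of error = z* · σ/√n = 2.576 · 20.7/√239 = 3.45

CI: (29.6 - 3.45, 29.6 + 3.45) = (26.15, 33.05)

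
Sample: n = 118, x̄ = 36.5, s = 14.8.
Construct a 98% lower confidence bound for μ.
μ ≥ 33.67

Lower bound (one-sided):
t* = 2.077 (one-sided for 98%)
Lower bound = x̄ - t* · s/√n = 36.5 - 2.077 · 14.8/√118 = 33.67

We are 98% confident that μ ≥ 33.67.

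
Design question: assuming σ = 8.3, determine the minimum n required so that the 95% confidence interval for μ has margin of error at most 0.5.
n ≥ 1059

For margin E ≤ 0.5:
n ≥ (z* · σ / E)²
n ≥ (1.960 · 8.3 / 0.5)²
n ≥ 1058.59

Minimum n = 1059 (rounding up)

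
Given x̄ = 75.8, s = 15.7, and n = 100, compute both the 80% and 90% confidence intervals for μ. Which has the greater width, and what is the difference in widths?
90% CI is wider by 1.16

df = 99
80% CI: t* = 1.290, (73.77, 77.83), width = 2 · t* · s/√n = 4.05
90% CI: t* = 1.660, (73.19, 78.41), width = 2 · t* · s/√n = 5.21

The 90% CI is wider by 5.21 - 4.05 = 1.16.
Higher confidence requires a wider interval.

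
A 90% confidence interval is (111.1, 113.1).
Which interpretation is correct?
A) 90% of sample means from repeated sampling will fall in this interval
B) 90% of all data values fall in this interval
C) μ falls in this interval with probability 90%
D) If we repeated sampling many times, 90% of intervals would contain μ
D

A) Wrong — coverage applies to intervals containing μ, not to future x̄ values.
B) Wrong — a CI is about the parameter μ, not individual data values.
C) Wrong — μ is fixed; the randomness lives in the interval, not in μ.
D) Correct — this is the frequentist long-run coverage interpretation.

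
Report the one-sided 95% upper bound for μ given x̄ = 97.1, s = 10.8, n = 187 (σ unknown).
μ ≤ 98.41

Upper bound (one-sided):
t* = 1.653 (one-sided for 95%)
Upper bound = x̄ + t* · s/√n = 97.1 + 1.653 · 10.8/√187 = 98.41

We are 95% confident that μ ≤ 98.41.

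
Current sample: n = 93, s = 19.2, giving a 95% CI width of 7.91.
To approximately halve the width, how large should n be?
n ≈ 372

CI width ∝ 1/√n
To reduce width by factor 2, need √n to grow by 2 → need 2² = 4 times as many samples.

Current: n = 93, width = 7.91
New: n = 372, width ≈ 3.91

Width reduced by factor of 7.91/3.91 = 2.02.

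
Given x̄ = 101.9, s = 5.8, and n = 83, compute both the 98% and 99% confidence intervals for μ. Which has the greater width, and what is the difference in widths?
99% CI is wider by 0.34

df = 82
98% CI: t* = 2.373, (100.39, 103.41), width = 2 · t* · s/√n = 3.02
99% CI: t* = 2.637, (100.22, 103.58), width = 2 · t* · s/√n = 3.36

The 99% CI is wider by 3.36 - 3.02 = 0.34.
Higher confidence requires a wider interval.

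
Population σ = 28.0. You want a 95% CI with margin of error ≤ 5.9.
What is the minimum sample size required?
n ≥ 87

For margin E ≤ 5.9:
n ≥ (z* · σ / E)²
n ≥ (1.960 · 28.0 / 5.9)²
n ≥ 86.52

Minimum n = 87 (rounding up)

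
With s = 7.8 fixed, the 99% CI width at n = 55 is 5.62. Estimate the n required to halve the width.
n ≈ 220

CI width ∝ 1/√n
To reduce width by factor 2, need √n to grow by 2 → need 2² = 4 times as many samples.

Current: n = 55, width = 5.62
New: n = 220, width ≈ 2.73

Width reduced by factor of 5.62/2.73 = 2.06.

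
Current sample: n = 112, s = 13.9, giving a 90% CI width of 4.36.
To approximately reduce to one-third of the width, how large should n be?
n ≈ 1008

CI width ∝ 1/√n
To reduce width by factor 3, need √n to grow by 3 → need 3² = 9 times as many samples.

Current: n = 112, width = 4.36
New: n = 1008, width ≈ 1.44

Width reduced by factor of 4.36/1.44 = 3.03.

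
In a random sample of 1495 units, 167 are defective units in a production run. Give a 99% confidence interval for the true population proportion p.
(0.091, 0.133)

Proportion CI:
p̂ = 167/1495 = 0.11171
SE = √(p̂(1-p̂)/n) = √(0.11171 · 0.88829 / 1495) = 0.00815

z* = 2.576
Margin = z* · SE = 2.576 · 0.00815 = 0.0210

CI: 0.11171 ± 0.0210 = (0.091, 0.133)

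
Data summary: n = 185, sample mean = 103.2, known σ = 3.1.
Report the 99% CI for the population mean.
(102.61, 103.79)

z-interval (σ known):
z* = 2.576 for 99% confidence

Margin of error = z* · σ/√n = 2.576 · 3.1/√185 = 0.59

CI: (103.2 - 0.59, 103.2 + 0.59) = (102.61, 103.79)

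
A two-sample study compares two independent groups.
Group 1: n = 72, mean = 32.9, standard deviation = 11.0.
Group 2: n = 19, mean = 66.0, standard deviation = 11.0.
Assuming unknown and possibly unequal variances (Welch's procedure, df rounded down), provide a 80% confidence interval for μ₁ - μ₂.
(-36.83, -29.37)

Difference: x̄₁ - x̄₂ = -33.10
SE = √(s₁²/n₁ + s₂²/n₂) = √(11.0²/72 + 11.0²/19) = 2.8371
df = 28.25 → 28 (Welch–Satterthwaite, rounded down)
t* = 1.313

CI: -33.10 ± 1.313 · 2.8371 = -33.10 ± 3.73 = (-36.83, -29.37)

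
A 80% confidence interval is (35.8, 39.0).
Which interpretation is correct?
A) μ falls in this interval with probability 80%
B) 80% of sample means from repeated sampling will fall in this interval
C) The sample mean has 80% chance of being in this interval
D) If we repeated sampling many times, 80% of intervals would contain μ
D

A) Wrong — μ is fixed; the randomness lives in the interval, not in μ.
B) Wrong — coverage applies to intervals containing μ, not to future x̄ values.
C) Wrong — x̄ is observed and sits in the interval by construction.
D) Correct — this is the frequentist long-run coverage interpretation.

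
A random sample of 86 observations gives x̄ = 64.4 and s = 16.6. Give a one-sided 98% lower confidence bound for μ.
μ ≥ 60.67

Lower bound (one-sided):
t* = 2.086 (one-sided for 98%)
Lower bound = x̄ - t* · s/√n = 64.4 - 2.086 · 16.6/√86 = 60.67

We are 98% confident that μ ≥ 60.67.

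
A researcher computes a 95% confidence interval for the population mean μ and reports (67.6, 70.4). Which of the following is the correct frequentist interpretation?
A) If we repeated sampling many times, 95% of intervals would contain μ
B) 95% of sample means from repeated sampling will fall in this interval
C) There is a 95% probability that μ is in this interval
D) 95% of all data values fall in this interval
A

A) Correct — this is the frequentist long-run coverage interpretation.
B) Wrong — coverage applies to intervals containing μ, not to future x̄ values.
C) Wrong — μ is fixed; the randomness lives in the interval, not in μ.
D) Wrong — a CI is about the parameter μ, not individual data values.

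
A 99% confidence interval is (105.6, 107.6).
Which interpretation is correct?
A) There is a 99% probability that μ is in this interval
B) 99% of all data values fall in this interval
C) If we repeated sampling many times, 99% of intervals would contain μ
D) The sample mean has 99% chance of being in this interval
C

A) Wrong — μ is fixed; the randomness lives in the interval, not in μ.
B) Wrong — a CI is about the parameter μ, not individual data values.
C) Correct — this is the frequentist long-run coverage interpretation.
D) Wrong — x̄ is observed and sits in the interval by construction.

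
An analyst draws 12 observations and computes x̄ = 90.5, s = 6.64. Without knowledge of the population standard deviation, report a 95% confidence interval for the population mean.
(86.28, 94.72)

t-interval (σ unknown):
df = n - 1 = 11
t* = 2.201 for 95% confidence

Margin of error = t* · s/√n = 2.201 · 6.64/√12 = 4.22

CI: (86.28, 94.72)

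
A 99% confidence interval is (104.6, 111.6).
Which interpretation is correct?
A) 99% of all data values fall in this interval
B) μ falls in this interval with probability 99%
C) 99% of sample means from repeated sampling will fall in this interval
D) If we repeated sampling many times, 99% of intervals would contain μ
D

A) Wrong — a CI is about the parameter μ, not individual data values.
B) Wrong — μ is fixed; the randomness lives in the interval, not in μ.
C) Wrong — coverage applies to intervals containing μ, not to future x̄ values.
D) Correct — this is the frequentist long-run coverage interpretation.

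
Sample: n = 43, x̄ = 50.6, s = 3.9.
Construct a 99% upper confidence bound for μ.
μ ≤ 52.04

Upper bound (one-sided):
t* = 2.418 (one-sided for 99%)
Upper bound = x̄ + t* · s/√n = 50.6 + 2.418 · 3.9/√43 = 52.04

We are 99% confident that μ ≤ 52.04.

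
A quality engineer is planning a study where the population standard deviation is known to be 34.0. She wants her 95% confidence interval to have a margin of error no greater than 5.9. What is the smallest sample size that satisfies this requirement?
n ≥ 128

For margin E ≤ 5.9:
n ≥ (z* · σ / E)²
n ≥ (1.960 · 34.0 / 5.9)²
n ≥ 127.58

Minimum n = 128 (rounding up)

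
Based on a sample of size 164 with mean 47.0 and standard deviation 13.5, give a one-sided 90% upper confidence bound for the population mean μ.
μ ≤ 48.36

Upper bound (one-sided):
t* = 1.287 (one-sided for 90%)
Upper bound = x̄ + t* · s/√n = 47.0 + 1.287 · 13.5/√164 = 48.36

We are 90% confident that μ ≤ 48.36.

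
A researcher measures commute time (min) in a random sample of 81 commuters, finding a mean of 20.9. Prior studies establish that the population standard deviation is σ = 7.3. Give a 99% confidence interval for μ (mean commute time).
(18.81, 22.99)

z-interval (σ known):
z* = 2.576 for 99% confidence

Margin of error = z* · σ/√n = 2.576 · 7.3/√81 = 2.09

CI: (20.9 - 2.09, 20.9 + 2.09) = (18.81, 22.99)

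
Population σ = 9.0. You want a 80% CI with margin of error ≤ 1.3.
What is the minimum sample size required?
n ≥ 79

For margin E ≤ 1.3:
n ≥ (z* · σ / E)²
n ≥ (1.282 · 9.0 / 1.3)²
n ≥ 78.77

Minimum n = 79 (rounding up)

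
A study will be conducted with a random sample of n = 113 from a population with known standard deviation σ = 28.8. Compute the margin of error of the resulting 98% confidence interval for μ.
Margin of error = 6.30

Margin of error = z* · σ/√n
= 2.326 · 28.8/√113
= 2.326 · 28.8/10.6301
= 6.30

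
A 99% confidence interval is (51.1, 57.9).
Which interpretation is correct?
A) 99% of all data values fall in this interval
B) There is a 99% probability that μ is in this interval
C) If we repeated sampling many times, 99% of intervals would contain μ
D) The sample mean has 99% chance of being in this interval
C

A) Wrong — a CI is about the parameter μ, not individual data values.
B) Wrong — μ is fixed; the randomness lives in the interval, not in μ.
C) Correct — this is the frequentist long-run coverage interpretation.
D) Wrong — x̄ is observed and sits in the interval by construction.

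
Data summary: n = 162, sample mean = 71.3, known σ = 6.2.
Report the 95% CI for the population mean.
(70.35, 72.25)

z-interval (σ known):
z* = 1.960 for 95% confidence

Margin of error = z* · σ/√n = 1.960 · 6.2/√162 = 0.95

CI: (71.3 - 0.95, 71.3 + 0.95) = (70.35, 72.25)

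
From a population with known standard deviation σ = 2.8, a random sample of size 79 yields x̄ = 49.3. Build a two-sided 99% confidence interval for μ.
(48.49, 50.11)

z-interval (σ known):
z* = 2.576 for 99% confidence

Margin of error = z* · σ/√n = 2.576 · 2.8/√79 = 0.81

CI: (49.3 - 0.81, 49.3 + 0.81) = (48.49, 50.11)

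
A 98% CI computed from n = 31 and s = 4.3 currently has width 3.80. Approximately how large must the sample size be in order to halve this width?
n ≈ 124

CI width ∝ 1/√n
To reduce width by factor 2, need √n to grow by 2 → need 2² = 4 times as many samples.

Current: n = 31, width = 3.80
New: n = 124, width ≈ 1.82

Width reduced by factor of 3.80/1.82 = 2.09.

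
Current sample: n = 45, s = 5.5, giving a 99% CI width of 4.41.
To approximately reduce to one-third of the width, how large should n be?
n ≈ 405

CI width ∝ 1/√n
To reduce width by factor 3, need √n to grow by 3 → need 3² = 9 times as many samples.

Current: n = 45, width = 4.41
New: n = 405, width ≈ 1.41

Width reduced by factor of 4.41/1.41 = 3.13.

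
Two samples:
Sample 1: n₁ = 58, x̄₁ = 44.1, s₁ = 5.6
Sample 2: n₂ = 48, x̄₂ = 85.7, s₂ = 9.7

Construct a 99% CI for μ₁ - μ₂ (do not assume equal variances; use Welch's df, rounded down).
(-45.79, -37.41)

Difference: x̄₁ - x̄₂ = -41.60
SE = √(s₁²/n₁ + s₂²/n₂) = √(5.6²/58 + 9.7²/48) = 1.5814
df = 71.99 → 71 (Welch–Satterthwaite, rounded down)
t* = 2.647

CI: -41.60 ± 2.647 · 1.5814 = -41.60 ± 4.19 = (-45.79, -37.41)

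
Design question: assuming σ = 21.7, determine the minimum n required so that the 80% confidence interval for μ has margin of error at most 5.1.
n ≥ 30

For margin E ≤ 5.1:
n ≥ (z* · σ / E)²
n ≥ (1.282 · 21.7 / 5.1)²
n ≥ 29.75

Minimum n = 30 (rounding up)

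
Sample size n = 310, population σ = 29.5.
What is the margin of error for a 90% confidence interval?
Margin of error = 2.76

Margin of error = z* · σ/√n
= 1.645 · 29.5/√310
= 1.645 · 29.5/17.6068
= 2.76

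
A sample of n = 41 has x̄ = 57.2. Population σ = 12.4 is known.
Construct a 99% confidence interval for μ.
(52.21, 62.19)

z-interval (σ known):
z* = 2.576 for 99% confidence

Margin of error = z* · σ/√n = 2.576 · 12.4/√41 = 4.99

CI: (57.2 - 4.99, 57.2 + 4.99) = (52.21, 62.19)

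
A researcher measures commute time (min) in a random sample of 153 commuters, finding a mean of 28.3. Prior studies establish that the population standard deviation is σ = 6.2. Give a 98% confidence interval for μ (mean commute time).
(27.13, 29.47)

z-interval (σ known):
z* = 2.326 for 98% confidence

Margin of error = z* · σ/√n = 2.326 · 6.2/√153 = 1.17

CI: (28.3 - 1.17, 28.3 + 1.17) = (27.13, 29.47)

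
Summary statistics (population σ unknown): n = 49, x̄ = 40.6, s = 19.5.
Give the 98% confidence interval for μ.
(33.89, 47.31)

t-interval (σ unknown):
df = n - 1 = 48
t* = 2.407 for 98% confidence

Margin of error = t* · s/√n = 2.407 · 19.5/√49 = 6.71

CI: (33.89, 47.31)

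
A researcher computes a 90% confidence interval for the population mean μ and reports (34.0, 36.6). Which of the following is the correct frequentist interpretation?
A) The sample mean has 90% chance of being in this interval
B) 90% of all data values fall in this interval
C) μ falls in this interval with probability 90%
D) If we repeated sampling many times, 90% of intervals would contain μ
D

A) Wrong — x̄ is observed and sits in the interval by construction.
B) Wrong — a CI is about the parameter μ, not individual data values.
C) Wrong — μ is fixed; the randomness lives in the interval, not in μ.
D) Correct — this is the frequentist long-run coverage interpretation.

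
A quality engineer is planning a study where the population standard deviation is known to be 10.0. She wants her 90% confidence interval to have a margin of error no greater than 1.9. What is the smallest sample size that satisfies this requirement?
n ≥ 75

For margin E ≤ 1.9:
n ≥ (z* · σ / E)²
n ≥ (1.645 · 10.0 / 1.9)²
n ≥ 74.96

Minimum n = 75 (rounding up)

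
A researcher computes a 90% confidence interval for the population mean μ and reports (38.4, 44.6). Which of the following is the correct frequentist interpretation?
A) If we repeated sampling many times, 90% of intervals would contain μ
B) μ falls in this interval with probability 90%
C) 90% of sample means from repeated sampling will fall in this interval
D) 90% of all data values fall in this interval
A

A) Correct — this is the frequentist long-run coverage interpretation.
B) Wrong — μ is fixed; the randomness lives in the interval, not in μ.
C) Wrong — coverage applies to intervals containing μ, not to future x̄ values.
D) Wrong — a CI is about the parameter μ, not individual data values.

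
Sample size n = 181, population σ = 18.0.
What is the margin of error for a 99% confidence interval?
Margin of error = 3.45

Margin of error = z* · σ/√n
= 2.576 · 18.0/√181
= 2.576 · 18.0/13.4536
= 3.45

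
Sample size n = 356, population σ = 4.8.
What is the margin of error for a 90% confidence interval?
Margin of error = 0.42

Margin of error = z* · σ/√n
= 1.645 · 4.8/√356
= 1.645 · 4.8/18.8680
= 0.42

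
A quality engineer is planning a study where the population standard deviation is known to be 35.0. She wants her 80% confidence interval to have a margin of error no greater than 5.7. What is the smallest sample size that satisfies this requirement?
n ≥ 62

For margin E ≤ 5.7:
n ≥ (z* · σ / E)²
n ≥ (1.282 · 35.0 / 5.7)²
n ≥ 61.97

Minimum n = 62 (rounding up)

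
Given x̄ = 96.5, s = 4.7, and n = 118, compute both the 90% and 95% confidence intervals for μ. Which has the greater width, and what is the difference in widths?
95% CI is wider by 0.28

df = 117
90% CI: t* = 1.658, (95.78, 97.22), width = 2 · t* · s/√n = 1.43
95% CI: t* = 1.980, (95.64, 97.36), width = 2 · t* · s/√n = 1.71

The 95% CI is wider by 1.71 - 1.43 = 0.28.
Higher confidence requires a wider interval.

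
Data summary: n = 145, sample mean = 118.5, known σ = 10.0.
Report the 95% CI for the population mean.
(116.87, 120.13)

z-interval (σ known):
z* = 1.960 for 95% confidence

Margin of error = z* · σ/√n = 1.960 · 10.0/√145 = 1.63

CI: (118.5 - 1.63, 118.5 + 1.63) = (116.87, 120.13)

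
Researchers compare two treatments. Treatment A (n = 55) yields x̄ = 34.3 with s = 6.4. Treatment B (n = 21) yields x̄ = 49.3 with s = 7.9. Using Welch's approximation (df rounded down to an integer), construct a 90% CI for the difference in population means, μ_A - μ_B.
(-18.27, -11.73)

Difference: x̄₁ - x̄₂ = -15.00
SE = √(s₁²/n₁ + s₂²/n₂) = √(6.4²/55 + 7.9²/21) = 1.9279
df = 30.57 → 30 (Welch–Satterthwaite, rounded down)
t* = 1.697

CI: -15.00 ± 1.697 · 1.9279 = -15.00 ± 3.27 = (-18.27, -11.73)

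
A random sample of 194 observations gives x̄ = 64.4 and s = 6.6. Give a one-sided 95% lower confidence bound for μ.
μ ≥ 63.62

Lower bound (one-sided):
t* = 1.653 (one-sided for 95%)
Lower bound = x̄ - t* · s/√n = 64.4 - 1.653 · 6.6/√194 = 63.62

We are 95% confident that μ ≥ 63.62.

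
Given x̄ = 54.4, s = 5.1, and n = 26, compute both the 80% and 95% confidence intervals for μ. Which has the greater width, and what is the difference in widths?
95% CI is wider by 1.49

df = 25
80% CI: t* = 1.316, (53.08, 55.72), width = 2 · t* · s/√n = 2.63
95% CI: t* = 2.060, (52.34, 56.46), width = 2 · t* · s/√n = 4.12

The 95% CI is wider by 4.12 - 2.63 = 1.49.
Higher confidence requires a wider interval.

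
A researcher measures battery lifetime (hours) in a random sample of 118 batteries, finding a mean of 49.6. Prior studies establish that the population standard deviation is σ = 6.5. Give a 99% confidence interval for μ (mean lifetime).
(48.06, 51.14)

z-interval (σ known):
z* = 2.576 for 99% confidence

Margin of error = z* · σ/√n = 2.576 · 6.5/√118 = 1.54

CI: (49.6 - 1.54, 49.6 + 1.54) = (48.06, 51.14)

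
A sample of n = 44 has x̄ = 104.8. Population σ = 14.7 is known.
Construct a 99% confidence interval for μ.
(99.09, 110.51)

z-interval (σ known):
z* = 2.576 for 99% confidence

Margin of error = z* · σ/√n = 2.576 · 14.7/√44 = 5.71

CI: (104.8 - 5.71, 104.8 + 5.71) = (99.09, 110.51)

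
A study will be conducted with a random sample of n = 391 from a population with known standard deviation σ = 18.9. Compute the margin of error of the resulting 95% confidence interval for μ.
Margin of error = 1.87

Margin of error = z* · σ/√n
= 1.960 · 18.9/√391
= 1.960 · 18.9/19.7737
= 1.87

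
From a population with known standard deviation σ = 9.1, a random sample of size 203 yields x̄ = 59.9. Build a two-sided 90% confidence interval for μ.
(58.85, 60.95)

z-interval (σ known):
z* = 1.645 for 90% confidence

Margin of error = z* · σ/√n = 1.645 · 9.1/√203 = 1.05

CI: (59.9 - 1.05, 59.9 + 1.05) = (58.85, 60.95)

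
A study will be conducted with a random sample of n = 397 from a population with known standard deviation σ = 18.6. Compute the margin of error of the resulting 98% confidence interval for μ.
Margin of error = 2.17

Margin of error = z* · σ/√n
= 2.326 · 18.6/√397
= 2.326 · 18.6/19.9249
= 2.17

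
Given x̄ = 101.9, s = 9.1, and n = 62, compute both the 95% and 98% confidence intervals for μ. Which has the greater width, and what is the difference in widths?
98% CI is wider by 0.90

df = 61
95% CI: t* = 2.000, (99.59, 104.21), width = 2 · t* · s/√n = 4.62
98% CI: t* = 2.389, (99.14, 104.66), width = 2 · t* · s/√n = 5.52

The 98% CI is wider by 5.52 - 4.62 = 0.90.
Higher confidence requires a wider interval.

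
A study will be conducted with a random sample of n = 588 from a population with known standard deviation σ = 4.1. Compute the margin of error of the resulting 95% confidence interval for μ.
Margin of error = 0.33

Margin of error = z* · σ/√n
= 1.960 · 4.1/√588
= 1.960 · 4.1/24.2487
= 0.33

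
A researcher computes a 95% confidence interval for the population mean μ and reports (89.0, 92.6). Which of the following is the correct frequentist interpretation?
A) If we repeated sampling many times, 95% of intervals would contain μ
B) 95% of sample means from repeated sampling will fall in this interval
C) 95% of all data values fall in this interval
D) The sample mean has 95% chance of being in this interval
A

A) Correct — this is the frequentist long-run coverage interpretation.
B) Wrong — coverage applies to intervals containing μ, not to future x̄ values.
C) Wrong — a CI is about the parameter μ, not individual data values.
D) Wrong — x̄ is observed and sits in the interval by construction.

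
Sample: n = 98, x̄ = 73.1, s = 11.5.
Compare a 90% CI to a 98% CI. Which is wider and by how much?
98% CI is wider by 1.63

df = 97
90% CI: t* = 1.661, (71.17, 75.03), width = 2 · t* · s/√n = 3.86
98% CI: t* = 2.365, (70.35, 75.85), width = 2 · t* · s/√n = 5.49

The 98% CI is wider by 5.49 - 3.86 = 1.63.
Higher confidence requires a wider interval.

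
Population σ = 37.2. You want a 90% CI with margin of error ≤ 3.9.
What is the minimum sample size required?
n ≥ 247

For margin E ≤ 3.9:
n ≥ (z* · σ / E)²
n ≥ (1.645 · 37.2 / 3.9)²
n ≥ 246.20

Minimum n = 247 (rounding up)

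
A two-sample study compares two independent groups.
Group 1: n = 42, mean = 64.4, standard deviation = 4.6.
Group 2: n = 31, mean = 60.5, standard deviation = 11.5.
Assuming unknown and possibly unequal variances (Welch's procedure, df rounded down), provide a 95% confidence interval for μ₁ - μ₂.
(-0.52, 8.32)

Difference: x̄₁ - x̄₂ = 3.90
SE = √(s₁²/n₁ + s₂²/n₂) = √(4.6²/42 + 11.5²/31) = 2.1840
df = 37.13 → 37 (Welch–Satterthwaite, rounded down)
t* = 2.026

CI: 3.90 ± 2.026 · 2.1840 = 3.90 ± 4.42 = (-0.52, 8.32)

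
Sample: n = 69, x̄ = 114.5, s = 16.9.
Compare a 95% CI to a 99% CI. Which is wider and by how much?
99% CI is wider by 2.66

df = 68
95% CI: t* = 1.995, (110.44, 118.56), width = 2 · t* · s/√n = 8.12
99% CI: t* = 2.650, (109.11, 119.89), width = 2 · t* · s/√n = 10.78

The 99% CI is wider by 10.78 - 8.12 = 2.66.
Higher confidence requires a wider interval.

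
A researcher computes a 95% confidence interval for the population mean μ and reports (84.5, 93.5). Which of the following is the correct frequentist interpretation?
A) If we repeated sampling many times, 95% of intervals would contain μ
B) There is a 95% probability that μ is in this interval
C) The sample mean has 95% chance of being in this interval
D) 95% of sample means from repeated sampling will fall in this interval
A

A) Correct — this is the frequentist long-run coverage interpretation.
B) Wrong — μ is fixed; the randomness lives in the interval, not in μ.
C) Wrong — x̄ is observed and sits in the interval by construction.
D) Wrong — coverage applies to intervals containing μ, not to future x̄ values.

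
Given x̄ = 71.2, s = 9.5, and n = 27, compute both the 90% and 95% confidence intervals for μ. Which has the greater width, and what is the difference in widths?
95% CI is wider by 1.28

df = 26
90% CI: t* = 1.706, (68.08, 74.32), width = 2 · t* · s/√n = 6.24
95% CI: t* = 2.056, (67.44, 74.96), width = 2 · t* · s/√n = 7.52

The 95% CI is wider by 7.52 - 6.24 = 1.28.
Higher confidence requires a wider interval.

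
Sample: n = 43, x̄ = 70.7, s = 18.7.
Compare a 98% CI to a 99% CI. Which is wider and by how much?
99% CI is wider by 1.60

df = 42
98% CI: t* = 2.418, (63.80, 77.60), width = 2 · t* · s/√n = 13.79
99% CI: t* = 2.698, (63.01, 78.39), width = 2 · t* · s/√n = 15.39

The 99% CI is wider by 15.39 - 13.79 = 1.60.
Higher confidence requires a wider interval.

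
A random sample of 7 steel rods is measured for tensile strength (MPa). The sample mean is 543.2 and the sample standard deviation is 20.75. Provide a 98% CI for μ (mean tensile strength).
(518.55, 567.85)

t-interval (σ unknown):
df = n - 1 = 6
t* = 3.143 for 98% confidence

Margin of error = t* · s/√n = 3.143 · 20.75/√7 = 24.65

CI: (518.55, 567.85)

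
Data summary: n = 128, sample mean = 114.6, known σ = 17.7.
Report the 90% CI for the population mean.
(112.03, 117.17)

z-interval (σ known):
z* = 1.645 for 90% confidence

Margin of error = z* · σ/√n = 1.645 · 17.7/√128 = 2.57

CI: (114.6 - 2.57, 114.6 + 2.57) = (112.03, 117.17)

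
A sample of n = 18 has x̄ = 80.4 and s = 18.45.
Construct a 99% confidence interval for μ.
(67.80, 93.00)

t-interval (σ unknown):
df = n - 1 = 17
t* = 2.898 for 99% confidence

Margin of error = t* · s/√n = 2.898 · 18.45/√18 = 12.60

CI: (67.80, 93.00)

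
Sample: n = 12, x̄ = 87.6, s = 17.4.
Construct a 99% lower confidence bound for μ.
μ ≥ 73.95

Lower bound (one-sided):
t* = 2.718 (one-sided for 99%)
Lower bound = x̄ - t* · s/√n = 87.6 - 2.718 · 17.4/√12 = 73.95

We are 99% confident that μ ≥ 73.95.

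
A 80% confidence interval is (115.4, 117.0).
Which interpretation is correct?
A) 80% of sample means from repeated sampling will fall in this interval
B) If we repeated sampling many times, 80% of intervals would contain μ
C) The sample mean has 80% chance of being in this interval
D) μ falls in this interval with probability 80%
B

A) Wrong — coverage applies to intervals containing μ, not to future x̄ values.
B) Correct — this is the frequentist long-run coverage interpretation.
C) Wrong — x̄ is observed and sits in the interval by construction.
D) Wrong — μ is fixed; the randomness lives in the interval, not in μ.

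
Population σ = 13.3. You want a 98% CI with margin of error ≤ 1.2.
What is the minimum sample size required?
n ≥ 665

For margin E ≤ 1.2:
n ≥ (z* · σ / E)²
n ≥ (2.326 · 13.3 / 1.2)²
n ≥ 664.60

Minimum n = 665 (rounding up)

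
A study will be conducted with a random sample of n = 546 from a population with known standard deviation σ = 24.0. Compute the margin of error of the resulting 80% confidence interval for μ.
Margin of error = 1.32

Margin of error = z* · σ/√n
= 1.282 · 24.0/√546
= 1.282 · 24.0/23.3666
= 1.32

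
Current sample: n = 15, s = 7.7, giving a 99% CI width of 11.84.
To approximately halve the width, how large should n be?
n ≈ 60

CI width ∝ 1/√n
To reduce width by factor 2, need √n to grow by 2 → need 2² = 4 times as many samples.

Current: n = 15, width = 11.84
New: n = 60, width ≈ 5.29

Width reduced by factor of 11.84/5.29 = 2.24.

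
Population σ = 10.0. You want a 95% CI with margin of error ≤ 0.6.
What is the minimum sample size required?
n ≥ 1068

For margin E ≤ 0.6:
n ≥ (z* · σ / E)²
n ≥ (1.960 · 10.0 / 0.6)²
n ≥ 1067.11

Minimum n = 1068 (rounding up)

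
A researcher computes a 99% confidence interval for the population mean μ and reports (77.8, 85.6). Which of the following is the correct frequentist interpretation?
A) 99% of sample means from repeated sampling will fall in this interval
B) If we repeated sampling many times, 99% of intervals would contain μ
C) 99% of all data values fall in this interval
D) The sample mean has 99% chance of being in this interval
B

A) Wrong — coverage applies to intervals containing μ, not to future x̄ values.
B) Correct — this is the frequentist long-run coverage interpretation.
C) Wrong — a CI is about the parameter μ, not individual data values.
D) Wrong — x̄ is observed and sits in the interval by construction.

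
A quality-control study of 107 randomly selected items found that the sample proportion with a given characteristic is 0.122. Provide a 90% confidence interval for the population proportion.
(0.070, 0.174)

Proportion CI:
SE = √(p̂(1-p̂)/n) = √(0.122 · 0.878 / 107) = 0.03164

z* = 1.645
Margin = z* · SE = 1.645 · 0.03164 = 0.0520

CI: 0.122 ± 0.0520 = (0.070, 0.174)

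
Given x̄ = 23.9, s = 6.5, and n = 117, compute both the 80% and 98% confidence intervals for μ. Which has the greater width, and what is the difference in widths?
98% CI is wider by 1.29

df = 116
80% CI: t* = 1.289, (23.13, 24.67), width = 2 · t* · s/√n = 1.55
98% CI: t* = 2.359, (22.48, 25.32), width = 2 · t* · s/√n = 2.84

The 98% CI is wider by 2.84 - 1.55 = 1.29.
Higher confidence requires a wider interval.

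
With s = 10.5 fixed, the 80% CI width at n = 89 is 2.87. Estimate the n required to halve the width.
n ≈ 356

CI width ∝ 1/√n
To reduce width by factor 2, need √n to grow by 2 → need 2² = 4 times as many samples.

Current: n = 89, width = 2.87
New: n = 356, width ≈ 1.43

Width reduced by factor of 2.87/1.43 = 2.01.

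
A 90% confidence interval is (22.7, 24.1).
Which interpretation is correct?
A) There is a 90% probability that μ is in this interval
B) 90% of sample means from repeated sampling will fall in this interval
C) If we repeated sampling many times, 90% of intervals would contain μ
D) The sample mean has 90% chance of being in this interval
C

A) Wrong — μ is fixed; the randomness lives in the interval, not in μ.
B) Wrong — coverage applies to intervals containing μ, not to future x̄ values.
C) Correct — this is the frequentist long-run coverage interpretation.
D) Wrong — x̄ is observed and sits in the interval by construction.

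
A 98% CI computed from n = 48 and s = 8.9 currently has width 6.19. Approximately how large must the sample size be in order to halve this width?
n ≈ 192

CI width ∝ 1/√n
To reduce width by factor 2, need √n to grow by 2 → need 2² = 4 times as many samples.

Current: n = 48, width = 6.19
New: n = 192, width ≈ 3.01

Width reduced by factor of 6.19/3.01 = 2.06.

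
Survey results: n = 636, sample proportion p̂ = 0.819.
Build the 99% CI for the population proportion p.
(0.780, 0.858)

Proportion CI:
SE = √(p̂(1-p̂)/n) = √(0.819 · 0.181 / 636) = 0.01527

z* = 2.576
Margin = z* · SE = 2.576 · 0.01527 = 0.0393

CI: 0.819 ± 0.0393 = (0.780, 0.858)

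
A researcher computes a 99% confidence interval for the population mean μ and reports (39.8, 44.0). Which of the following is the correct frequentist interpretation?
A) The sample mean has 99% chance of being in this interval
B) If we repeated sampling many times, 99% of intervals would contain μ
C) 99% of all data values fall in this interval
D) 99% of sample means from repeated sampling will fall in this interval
B

A) Wrong — x̄ is observed and sits in the interval by construction.
B) Correct — this is the frequentist long-run coverage interpretation.
C) Wrong — a CI is about the parameter μ, not individual data values.
D) Wrong — coverage applies to intervals containing μ, not to future x̄ values.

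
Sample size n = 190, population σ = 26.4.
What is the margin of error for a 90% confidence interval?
Margin of error = 3.15

Margin of error = z* · σ/√n
= 1.645 · 26.4/√190
= 1.645 · 26.4/13.7840
= 3.15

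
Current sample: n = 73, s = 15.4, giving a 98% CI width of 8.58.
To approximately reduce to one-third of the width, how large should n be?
n ≈ 657

CI width ∝ 1/√n
To reduce width by factor 3, need √n to grow by 3 → need 3² = 9 times as many samples.

Current: n = 73, width = 8.58
New: n = 657, width ≈ 2.80

Width reduced by factor of 8.58/2.80 = 3.06.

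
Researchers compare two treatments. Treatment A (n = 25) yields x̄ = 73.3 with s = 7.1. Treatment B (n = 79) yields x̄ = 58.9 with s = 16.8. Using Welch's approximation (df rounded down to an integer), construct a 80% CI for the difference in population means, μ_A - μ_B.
(11.35, 17.45)

Difference: x̄₁ - x̄₂ = 14.40
SE = √(s₁²/n₁ + s₂²/n₂) = √(7.1²/25 + 16.8²/79) = 2.3641
df = 93.79 → 93 (Welch–Satterthwaite, rounded down)
t* = 1.291

CI: 14.40 ± 1.291 · 2.3641 = 14.40 ± 3.05 = (11.35, 17.45)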